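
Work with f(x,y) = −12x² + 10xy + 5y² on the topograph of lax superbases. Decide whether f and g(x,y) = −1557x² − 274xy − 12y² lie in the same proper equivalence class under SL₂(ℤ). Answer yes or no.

D₁ = 340, D₂ = 340
river cycle of f (length 14): (5, 10, -12), (-12, 14, 3), (3, 16, -7), (-7, 12, 7), (7, 16, -3), (-3, 14, 12), (12, 10, -5), (-5, 10, 12), (12, 14, -3), (-3, 16, 7), … (4 more)
river cycle of g (length 14): (-12, 10, 5), (5, 10, -12), (-12, 14, 3), (3, 16, -7), (-7, 12, 7), (7, 16, -3), (-3, 14, 12), (12, 10, -5), (-5, 10, 12), (12, 14, -3), … (4 more)
cycles coincide ⇒ equivalent

yes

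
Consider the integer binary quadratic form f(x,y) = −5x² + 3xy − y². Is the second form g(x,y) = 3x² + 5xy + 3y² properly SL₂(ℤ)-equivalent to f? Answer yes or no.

D₁ = -11, D₂ = -11
f is negative-definite; reduce −f:
−f: flip: (5,-3,1)→(1,3,5)
−f: translate: b→1 (≡3 mod 2), so (1,3,5)→(1,1,3)
−f: reduced (well bottom): (1,1,3) with a≤c, −a<b≤a
flip sign back: reduced form of f is (-1,-1,-3)
g: translate: b→-1 (≡5 mod 6), so (3,5,3)→(3,-1,1)
g: flip: (3,-1,1)→(1,1,3)
g: reduced (well bottom): (1,1,3) with a≤c, −a<b≤a
reduced forms (-1, -1, -3) vs (1, 1, 3) ⇒ inequivalent

no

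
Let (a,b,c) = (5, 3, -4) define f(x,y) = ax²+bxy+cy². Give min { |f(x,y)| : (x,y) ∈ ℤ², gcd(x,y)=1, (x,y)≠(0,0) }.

river: ρ → (-4,5,4)
river: ρ → (4,3,-5)
river: ρ → (-5,7,2)
river: ρ → (2,9,-1)
river: ρ → (-1,9,2)
river: ρ → (2,7,-5)
river: ρ → (-5,3,4)
river: ρ → (4,5,-4)
river: ρ → (-4,3,5)
river: ρ → (5,7,-2)
river: ρ → (-2,9,1)
river: ρ → (1,9,-2)
river: ρ → (-2,7,5)
river: ρ → (5,3,-4)
closes: descent 0, river 14
min |a| on river = 1

1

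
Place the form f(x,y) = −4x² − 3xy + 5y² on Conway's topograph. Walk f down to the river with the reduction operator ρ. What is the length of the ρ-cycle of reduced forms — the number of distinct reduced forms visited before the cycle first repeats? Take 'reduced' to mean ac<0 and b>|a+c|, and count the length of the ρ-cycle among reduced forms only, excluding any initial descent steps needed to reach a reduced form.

D = 89, ⌊√D⌋ = 9
descent: ρ → (5,3,-4)  [lands on river]
river: ρ → (-4,5,4)
river: ρ → (4,3,-5)
river: ρ → (-5,7,2)
river: ρ → (2,9,-1)
river: ρ → (-1,9,2)
river: ρ → (2,7,-5)
river: ρ → (-5,3,4)
river: ρ → (4,5,-4)
river: ρ → (-4,3,5)
river: ρ → (5,7,-2)
river: ρ → (-2,9,1)
river: ρ → (1,9,-2)
river: ρ → (-2,7,5)
ρ-cycle length = 14 (tail of 1 descent step not counted)

14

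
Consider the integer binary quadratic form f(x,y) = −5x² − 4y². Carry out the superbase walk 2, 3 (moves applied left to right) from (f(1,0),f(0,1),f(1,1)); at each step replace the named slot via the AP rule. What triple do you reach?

start (-5,-4,-9) = (f(1,0),f(0,1),f(1,1))
replace slot 2: 2·((-5)+(-9)) − (-4) = -24 → (-5,-24,-9)
replace slot 3: 2·((-5)+(-24)) − (-9) = -49 → (-5,-24,-49)

-5,-24,-49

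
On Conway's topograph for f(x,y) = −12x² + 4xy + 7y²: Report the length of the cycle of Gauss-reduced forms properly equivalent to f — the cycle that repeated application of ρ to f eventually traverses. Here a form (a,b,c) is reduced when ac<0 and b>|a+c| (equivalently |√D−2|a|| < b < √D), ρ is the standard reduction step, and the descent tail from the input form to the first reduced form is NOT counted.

D = 352, ⌊√D⌋ = 18
descent: ρ → (7,10,-9)  [lands on river]
river: ρ → (-9,8,8)
river: ρ → (8,8,-9)
river: ρ → (-9,10,7)
river: ρ → (7,18,-1)
river: ρ → (-1,18,7)
ρ-cycle length = 6 (tail of 1 descent step not counted)

6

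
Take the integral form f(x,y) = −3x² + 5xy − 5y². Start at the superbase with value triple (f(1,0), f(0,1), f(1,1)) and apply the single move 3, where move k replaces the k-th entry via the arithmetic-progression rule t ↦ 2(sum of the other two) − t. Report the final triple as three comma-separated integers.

start (-3,-5,-3) = (f(1,0),f(0,1),f(1,1))
replace slot 3: 2·((-3)+(-5)) − (-3) = -13 → (-3,-5,-13)

-3,-5,-13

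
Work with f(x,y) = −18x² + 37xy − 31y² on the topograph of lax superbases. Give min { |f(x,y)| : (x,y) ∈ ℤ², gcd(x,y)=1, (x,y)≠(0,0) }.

translate: b→-1 (≡-37 mod 36), so (18,-37,31)→(18,-1,12)
flip: (18,-1,12)→(12,1,18)
reduced (well bottom): (12,1,18) with a≤c, −a<b≤a
well minimum |f| = |-12| = 12 (negative-definite)

12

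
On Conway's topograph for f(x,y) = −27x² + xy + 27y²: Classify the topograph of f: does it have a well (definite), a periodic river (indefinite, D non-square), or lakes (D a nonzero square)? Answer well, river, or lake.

D = b²−4ac = 1² − 4·(-27)·27 = 2917
D > 0 non-square ⇒ indefinite ⇒ periodic river

river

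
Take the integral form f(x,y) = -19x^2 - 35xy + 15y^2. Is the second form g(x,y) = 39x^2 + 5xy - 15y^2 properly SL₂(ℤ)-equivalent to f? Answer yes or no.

D₁ = 2365, D₂ = 2365
river cycle of f (length 12): (15, 35, -19), (-19, 41, 9), (9, 31, -39), (-39, 47, 1), (1, 47, -39), (-39, 31, 9), (9, 41, -19), (-19, 35, 15), (15, 25, -29), (-29, 33, 11), … (2 more)
river cycle of g (length 12): (-15, 25, 29), (29, 33, -11), (-11, 33, 29), (29, 25, -15), (-15, 35, 19), (19, 41, -9), (-9, 31, 39), (39, 47, -1), (-1, 47, 39), (39, 31, -9), … (2 more)
cycles differ ⇒ inequivalent

no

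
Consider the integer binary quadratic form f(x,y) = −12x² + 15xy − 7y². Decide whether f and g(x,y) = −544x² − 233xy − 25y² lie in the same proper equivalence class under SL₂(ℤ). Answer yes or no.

D₁ = -111, D₂ = -111
f is negative-definite; reduce −f:
−f: translate: b→9 (≡-15 mod 24), so (12,-15,7)→(12,9,4)
−f: flip: (12,9,4)→(4,-9,12)
−f: translate: b→-1 (≡-9 mod 8), so (4,-9,12)→(4,-1,7)
−f: reduced (well bottom): (4,-1,7) with a≤c, −a<b≤a
flip sign back: reduced form of f is (-4,1,-7)
g is negative-definite; reduce −g:
−g: flip: (544,233,25)→(25,-233,544)
−g: translate: b→17 (≡-233 mod 50), so (25,-233,544)→(25,17,4)
−g: flip: (25,17,4)→(4,-17,25)
−g: translate: b→-1 (≡-17 mod 8), so (4,-17,25)→(4,-1,7)
−g: reduced (well bottom): (4,-1,7) with a≤c, −a<b≤a
flip sign back: reduced form of g is (-4,1,-7)
reduced forms (-4, 1, -7) vs (-4, 1, -7) ⇒ equivalent

yes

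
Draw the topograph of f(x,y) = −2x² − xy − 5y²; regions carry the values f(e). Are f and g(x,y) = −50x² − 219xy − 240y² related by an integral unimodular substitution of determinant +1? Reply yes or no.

D₁ = -39, D₂ = -39
f is negative-definite; reduce −f:
−f: reduced (well bottom): (2,1,5) with a≤c, −a<b≤a
flip sign back: reduced form of f is (-2,-1,-5)
g is negative-definite; reduce −g:
−g: translate: b→19 (≡219 mod 100), so (50,219,240)→(50,19,2)
−g: flip: (50,19,2)→(2,-19,50)
−g: translate: b→1 (≡-19 mod 4), so (2,-19,50)→(2,1,5)
−g: reduced (well bottom): (2,1,5) with a≤c, −a<b≤a
flip sign back: reduced form of g is (-2,-1,-5)
reduced forms (-2, -1, -5) vs (-2, -1, -5) ⇒ equivalent

yes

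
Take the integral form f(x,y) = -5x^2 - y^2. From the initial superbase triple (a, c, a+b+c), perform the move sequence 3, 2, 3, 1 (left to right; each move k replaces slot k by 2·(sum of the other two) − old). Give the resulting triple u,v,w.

start (-5,-1,-6) = (f(1,0),f(0,1),f(1,1))
replace slot 3: 2·((-5)+(-1)) − (-6) = -6 → (-5,-1,-6)
replace slot 2: 2·((-5)+(-6)) − (-1) = -21 → (-5,-21,-6)
replace slot 3: 2·((-5)+(-21)) − (-6) = -46 → (-5,-21,-46)
replace slot 1: 2·((-21)+(-46)) − (-5) = -129 → (-129,-21,-46)

-129,-21,-46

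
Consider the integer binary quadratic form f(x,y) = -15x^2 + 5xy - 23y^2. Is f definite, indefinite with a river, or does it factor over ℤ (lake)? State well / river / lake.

D = b²−4ac = 5² − 4·(-15)·(-23) = -1355
D < 0 ⇒ definite ⇒ every region one sign ⇒ single well

well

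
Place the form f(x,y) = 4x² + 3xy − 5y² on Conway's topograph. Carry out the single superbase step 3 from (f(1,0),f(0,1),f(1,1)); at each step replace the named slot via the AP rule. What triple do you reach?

start (4,-5,2) = (f(1,0),f(0,1),f(1,1))
replace slot 3: 2·(4+(-5)) − 2 = -4 → (4,-5,-4)

4,-5,-4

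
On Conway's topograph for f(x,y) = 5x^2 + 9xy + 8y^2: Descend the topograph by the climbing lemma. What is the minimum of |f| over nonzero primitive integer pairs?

translate: b→-1 (≡9 mod 10), so (5,9,8)→(5,-1,4)
flip: (5,-1,4)→(4,1,5)
reduced (well bottom): (4,1,5) with a≤c, −a<b≤a
well minimum = a = 4

4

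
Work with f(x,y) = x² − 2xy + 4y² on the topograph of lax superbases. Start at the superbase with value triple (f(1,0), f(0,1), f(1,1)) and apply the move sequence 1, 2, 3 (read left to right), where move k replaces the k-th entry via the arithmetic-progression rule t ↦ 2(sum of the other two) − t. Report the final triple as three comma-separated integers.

start (1,4,3) = (f(1,0),f(0,1),f(1,1))
replace slot 1: 2·(4+3) − 1 = 13 → (13,4,3)
replace slot 2: 2·(13+3) − 4 = 28 → (13,28,3)
replace slot 3: 2·(13+28) − 3 = 79 → (13,28,79)

13,28,79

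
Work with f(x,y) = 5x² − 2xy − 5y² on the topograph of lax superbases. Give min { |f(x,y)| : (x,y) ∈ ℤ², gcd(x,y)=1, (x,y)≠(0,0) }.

descent: ρ → (-5,2,5)  [lands on river]
river: ρ → (5,8,-2)
river: ρ → (-2,8,5)
river: ρ → (5,2,-5)
river: ρ → (-5,8,2)
river: ρ → (2,8,-5)
closes: descent 1, river 6
min |a| on river = 2

2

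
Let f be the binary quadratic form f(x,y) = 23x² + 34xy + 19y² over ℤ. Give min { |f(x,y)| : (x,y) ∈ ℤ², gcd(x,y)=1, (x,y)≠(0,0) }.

translate: b→-12 (≡34 mod 46), so (23,34,19)→(23,-12,8)
flip: (23,-12,8)→(8,12,23)
translate: b→-4 (≡12 mod 16), so (8,12,23)→(8,-4,19)
reduced (well bottom): (8,-4,19) with a≤c, −a<b≤a
well minimum = a = 8

8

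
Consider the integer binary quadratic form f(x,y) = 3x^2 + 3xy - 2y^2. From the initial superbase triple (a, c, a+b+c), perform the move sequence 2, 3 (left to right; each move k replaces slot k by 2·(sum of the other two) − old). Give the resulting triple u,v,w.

start (3,-2,4) = (f(1,0),f(0,1),f(1,1))
replace slot 2: 2·(3+4) − (-2) = 16 → (3,16,4)
replace slot 3: 2·(3+16) − 4 = 34 → (3,16,34)

3,16,34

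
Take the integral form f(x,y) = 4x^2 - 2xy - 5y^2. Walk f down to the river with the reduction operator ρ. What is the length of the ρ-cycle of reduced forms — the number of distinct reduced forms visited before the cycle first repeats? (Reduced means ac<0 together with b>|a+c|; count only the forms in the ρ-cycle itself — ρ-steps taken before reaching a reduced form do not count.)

D = 84, ⌊√D⌋ = 9
descent: ρ → (-5,2,4)  [lands on river]
river: ρ → (4,6,-3)
river: ρ → (-3,6,4)
river: ρ → (4,2,-5)
river: ρ → (-5,8,1)
river: ρ → (1,8,-5)
ρ-cycle length = 6 (tail of 1 descent step not counted)

6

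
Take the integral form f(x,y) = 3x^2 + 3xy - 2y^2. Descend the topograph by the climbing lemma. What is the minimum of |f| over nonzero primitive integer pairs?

river: ρ → (-2,5,1)
river: ρ → (1,5,-2)
river: ρ → (-2,3,3)
river: ρ → (3,3,-2)
closes: descent 0, river 4
min |a| on river = 1

1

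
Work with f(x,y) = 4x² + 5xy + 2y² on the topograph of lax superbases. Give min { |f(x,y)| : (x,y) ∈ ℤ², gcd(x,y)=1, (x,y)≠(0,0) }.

translate: b→-3 (≡5 mod 8), so (4,5,2)→(4,-3,1)
flip: (4,-3,1)→(1,3,4)
translate: b→1 (≡3 mod 2), so (1,3,4)→(1,1,2)
reduced (well bottom): (1,1,2) with a≤c, −a<b≤a
well minimum = a = 1

1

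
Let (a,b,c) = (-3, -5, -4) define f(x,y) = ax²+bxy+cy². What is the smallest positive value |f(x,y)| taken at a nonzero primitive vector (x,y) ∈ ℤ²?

translate: b→-1 (≡5 mod 6), so (3,5,4)→(3,-1,2)
flip: (3,-1,2)→(2,1,3)
reduced (well bottom): (2,1,3) with a≤c, −a<b≤a
well minimum |f| = |-2| = 2 (negative-definite)

2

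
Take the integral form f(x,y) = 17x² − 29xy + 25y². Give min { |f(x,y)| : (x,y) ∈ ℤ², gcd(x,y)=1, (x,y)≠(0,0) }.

translate: b→5 (≡-29 mod 34), so (17,-29,25)→(17,5,13)
flip: (17,5,13)→(13,-5,17)
reduced (well bottom): (13,-5,17) with a≤c, −a<b≤a
well minimum = a = 13

13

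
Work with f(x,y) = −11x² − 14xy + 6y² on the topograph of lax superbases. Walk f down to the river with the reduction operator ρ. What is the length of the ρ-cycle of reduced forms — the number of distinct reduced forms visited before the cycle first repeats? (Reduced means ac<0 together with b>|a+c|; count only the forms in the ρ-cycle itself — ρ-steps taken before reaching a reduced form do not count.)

D = 460, ⌊√D⌋ = 21
descent: ρ → (6,14,-11)  [lands on river]
river: ρ → (-11,8,9)
river: ρ → (9,10,-10)
river: ρ → (-10,10,9)
river: ρ → (9,8,-11)
river: ρ → (-11,14,6)
river: ρ → (6,10,-15)
river: ρ → (-15,20,1)
river: ρ → (1,20,-15)
river: ρ → (-15,10,6)
ρ-cycle length = 10 (tail of 1 descent step not counted)

10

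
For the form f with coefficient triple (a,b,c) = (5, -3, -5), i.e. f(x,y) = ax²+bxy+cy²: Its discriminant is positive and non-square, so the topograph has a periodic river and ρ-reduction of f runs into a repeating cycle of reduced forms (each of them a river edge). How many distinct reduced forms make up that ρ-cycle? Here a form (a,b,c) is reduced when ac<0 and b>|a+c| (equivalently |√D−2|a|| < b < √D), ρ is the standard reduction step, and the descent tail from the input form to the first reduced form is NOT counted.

D = 109, ⌊√D⌋ = 10
descent: ρ → (-5,3,5)  [lands on river]
river: ρ → (5,7,-3)
river: ρ → (-3,5,7)
river: ρ → (7,9,-1)
river: ρ → (-1,9,7)
river: ρ → (7,5,-3)
river: ρ → (-3,7,5)
river: ρ → (5,3,-5)
river: ρ → (-5,7,3)
river: ρ → (3,5,-7)
river: ρ → (-7,9,1)
river: ρ → (1,9,-7)
river: ρ → (-7,5,3)
river: ρ → (3,7,-5)
ρ-cycle length = 14 (tail of 1 descent step not counted)

14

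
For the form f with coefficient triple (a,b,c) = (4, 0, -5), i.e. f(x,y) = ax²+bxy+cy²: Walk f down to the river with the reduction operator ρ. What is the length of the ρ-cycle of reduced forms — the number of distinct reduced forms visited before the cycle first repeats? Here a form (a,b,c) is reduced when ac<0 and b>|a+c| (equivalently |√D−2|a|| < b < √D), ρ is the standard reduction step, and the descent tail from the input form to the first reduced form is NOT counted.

D = 80, ⌊√D⌋ = 8
descent: ρ → (-5,0,4)
descent: ρ → (4,8,-1)  [lands on river]
river: ρ → (-1,8,4)
ρ-cycle length = 2 (tail of 2 descent steps not counted)

2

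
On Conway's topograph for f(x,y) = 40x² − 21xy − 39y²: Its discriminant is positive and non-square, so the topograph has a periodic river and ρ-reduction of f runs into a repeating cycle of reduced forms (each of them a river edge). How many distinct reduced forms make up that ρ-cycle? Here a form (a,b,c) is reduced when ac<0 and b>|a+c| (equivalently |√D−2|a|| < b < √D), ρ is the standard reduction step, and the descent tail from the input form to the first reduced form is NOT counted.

D = 6681, ⌊√D⌋ = 81
descent: ρ → (-39,21,40)  [lands on river]
river: ρ → (40,59,-20)
river: ρ → (-20,61,37)
river: ρ → (37,13,-44)
river: ρ → (-44,75,6)
river: ρ → (6,81,-5)
river: ρ → (-5,79,22)
river: ρ → (22,53,-44)
river: ρ → (-44,35,31)
river: ρ → (31,27,-48)
river: ρ → (-48,69,10)
river: ρ → (10,71,-41)
river: ρ → (-41,11,40)
river: ρ → (40,69,-12)
river: ρ → (-12,75,22)
river: ρ → (22,57,-39)
ρ-cycle length = 16 (tail of 1 descent step not counted)

16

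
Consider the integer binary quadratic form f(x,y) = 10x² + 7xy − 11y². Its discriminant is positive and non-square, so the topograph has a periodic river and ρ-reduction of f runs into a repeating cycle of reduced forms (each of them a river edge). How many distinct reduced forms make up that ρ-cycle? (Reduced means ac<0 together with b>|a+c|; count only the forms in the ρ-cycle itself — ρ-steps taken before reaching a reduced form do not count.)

D = 489, ⌊√D⌋ = 22
river: ρ → (-11,15,6)
river: ρ → (6,21,-2)
river: ρ → (-2,19,16)
river: ρ → (16,13,-5)
river: ρ → (-5,17,10)
river: ρ → (10,3,-12)
river: ρ → (-12,21,1)
river: ρ → (1,21,-12)
river: ρ → (-12,3,10)
river: ρ → (10,17,-5)
river: ρ → (-5,13,16)
river: ρ → (16,19,-2)
river: ρ → (-2,21,6)
river: ρ → (6,15,-11)
river: ρ → (-11,7,10)
river: ρ → (10,13,-8)
river: ρ → (-8,19,4)
river: ρ → (4,21,-3)
river: ρ → (-3,21,4)
river: ρ → (4,19,-8)
river: ρ → (-8,13,10)
river: ρ → (10,7,-11)
ρ-cycle length = 22 (tail of 0 descent steps not counted)

22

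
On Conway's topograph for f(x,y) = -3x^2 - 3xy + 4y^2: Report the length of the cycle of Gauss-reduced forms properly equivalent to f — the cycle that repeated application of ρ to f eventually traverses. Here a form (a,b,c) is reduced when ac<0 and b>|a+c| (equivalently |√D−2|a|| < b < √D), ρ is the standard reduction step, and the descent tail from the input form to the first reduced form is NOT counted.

D = 57, ⌊√D⌋ = 7
descent: ρ → (4,3,-3)  [lands on river]
river: ρ → (-3,3,4)
river: ρ → (4,5,-2)
river: ρ → (-2,7,1)
river: ρ → (1,7,-2)
river: ρ → (-2,5,4)
ρ-cycle length = 6 (tail of 1 descent step not counted)

6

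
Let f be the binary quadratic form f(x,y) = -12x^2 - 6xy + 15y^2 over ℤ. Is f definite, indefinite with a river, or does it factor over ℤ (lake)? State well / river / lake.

D = b²−4ac = (-6)² − 4·(-12)·15 = 756
D > 0 non-square ⇒ indefinite ⇒ periodic river

river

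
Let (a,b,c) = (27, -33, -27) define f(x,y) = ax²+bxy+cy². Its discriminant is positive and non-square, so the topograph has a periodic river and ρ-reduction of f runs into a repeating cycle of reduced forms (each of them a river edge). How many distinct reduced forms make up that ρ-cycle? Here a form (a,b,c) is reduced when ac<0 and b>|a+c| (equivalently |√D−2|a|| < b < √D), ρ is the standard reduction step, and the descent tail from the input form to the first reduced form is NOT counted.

D = 4005, ⌊√D⌋ = 63
descent: ρ → (-27,33,27)  [lands on river]
river: ρ → (27,21,-33)
river: ρ → (-33,45,15)
river: ρ → (15,45,-33)
river: ρ → (-33,21,27)
river: ρ → (27,33,-27)
river: ρ → (-27,21,33)
river: ρ → (33,45,-15)
river: ρ → (-15,45,33)
river: ρ → (33,21,-27)
ρ-cycle length = 10 (tail of 1 descent step not counted)

10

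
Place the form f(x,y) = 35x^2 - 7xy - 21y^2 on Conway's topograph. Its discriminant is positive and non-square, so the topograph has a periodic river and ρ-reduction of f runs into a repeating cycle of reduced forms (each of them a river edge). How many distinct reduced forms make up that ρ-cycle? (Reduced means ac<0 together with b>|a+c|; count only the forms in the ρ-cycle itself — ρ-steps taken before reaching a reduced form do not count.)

D = 2989, ⌊√D⌋ = 54
descent: ρ → (-21,49,7)  [lands on river]
river: ρ → (7,49,-21)
river: ρ → (-21,35,21)
river: ρ → (21,49,-7)
river: ρ → (-7,49,21)
river: ρ → (21,35,-21)
ρ-cycle length = 6 (tail of 1 descent step not counted)

6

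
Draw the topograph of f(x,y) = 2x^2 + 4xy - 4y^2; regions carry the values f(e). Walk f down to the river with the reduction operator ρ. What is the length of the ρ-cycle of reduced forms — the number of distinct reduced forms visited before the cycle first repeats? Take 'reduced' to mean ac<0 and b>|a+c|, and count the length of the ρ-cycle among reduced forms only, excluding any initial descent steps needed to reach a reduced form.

D = 48, ⌊√D⌋ = 6
river: ρ → (-4,4,2)
river: ρ → (2,4,-4)
ρ-cycle length = 2 (tail of 0 descent steps not counted)

2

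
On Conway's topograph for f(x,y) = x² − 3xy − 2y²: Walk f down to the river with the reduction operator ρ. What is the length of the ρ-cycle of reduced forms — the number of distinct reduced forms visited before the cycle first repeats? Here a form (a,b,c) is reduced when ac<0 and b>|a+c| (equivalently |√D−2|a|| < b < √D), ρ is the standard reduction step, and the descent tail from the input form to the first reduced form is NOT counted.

D = 17, ⌊√D⌋ = 4
descent: ρ → (-2,3,1)  [lands on river]
river: ρ → (1,3,-2)
river: ρ → (-2,1,2)
river: ρ → (2,3,-1)
river: ρ → (-1,3,2)
river: ρ → (2,1,-2)
ρ-cycle length = 6 (tail of 1 descent step not counted)

6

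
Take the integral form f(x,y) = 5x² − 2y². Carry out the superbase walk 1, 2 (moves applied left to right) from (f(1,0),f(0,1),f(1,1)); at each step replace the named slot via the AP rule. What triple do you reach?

start (5,-2,3) = (f(1,0),f(0,1),f(1,1))
replace slot 1: 2·((-2)+3) − 5 = -3 → (-3,-2,3)
replace slot 2: 2·((-3)+3) − (-2) = 2 → (-3,2,3)

-3,2,3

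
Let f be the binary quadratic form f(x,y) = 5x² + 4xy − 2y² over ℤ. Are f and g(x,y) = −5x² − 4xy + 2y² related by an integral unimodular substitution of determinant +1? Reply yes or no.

D₁ = 56, D₂ = 56
river cycle of f (length 4): (-2, 4, 5), (5, 6, -1), (-1, 6, 5), (5, 4, -2)
river cycle of g (length 4): (2, 4, -5), (-5, 6, 1), (1, 6, -5), (-5, 4, 2)
cycles differ ⇒ inequivalent

no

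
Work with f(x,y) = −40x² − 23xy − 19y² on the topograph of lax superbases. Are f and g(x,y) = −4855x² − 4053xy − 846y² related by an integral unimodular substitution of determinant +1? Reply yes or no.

D₁ = -2511, D₂ = -2511
f is negative-definite; reduce −f:
−f: flip: (40,23,19)→(19,-23,40)
−f: translate: b→15 (≡-23 mod 38), so (19,-23,40)→(19,15,36)
−f: reduced (well bottom): (19,15,36) with a≤c, −a<b≤a
flip sign back: reduced form of f is (-19,-15,-36)
g is negative-definite; reduce −g:
−g: flip: (4855,4053,846)→(846,-4053,4855)
−g: translate: b→-669 (≡-4053 mod 1692), so (846,-4053,4855)→(846,-669,133)
−g: flip: (846,-669,133)→(133,669,846)
−g: translate: b→-129 (≡669 mod 266), so (133,669,846)→(133,-129,36)
−g: flip: (133,-129,36)→(36,129,133)
−g: translate: b→-15 (≡129 mod 72), so (36,129,133)→(36,-15,19)
−g: flip: (36,-15,19)→(19,15,36)
−g: reduced (well bottom): (19,15,36) with a≤c, −a<b≤a
flip sign back: reduced form of g is (-19,-15,-36)
reduced forms (-19, -15, -36) vs (-19, -15, -36) ⇒ equivalent

yes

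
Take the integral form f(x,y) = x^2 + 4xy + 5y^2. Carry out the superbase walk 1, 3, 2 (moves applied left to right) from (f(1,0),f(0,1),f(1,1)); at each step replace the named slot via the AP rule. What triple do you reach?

start (1,5,10) = (f(1,0),f(0,1),f(1,1))
replace slot 1: 2·(5+10) − 1 = 29 → (29,5,10)
replace slot 3: 2·(29+5) − 10 = 58 → (29,5,58)
replace slot 2: 2·(29+58) − 5 = 169 → (29,169,58)

29,169,58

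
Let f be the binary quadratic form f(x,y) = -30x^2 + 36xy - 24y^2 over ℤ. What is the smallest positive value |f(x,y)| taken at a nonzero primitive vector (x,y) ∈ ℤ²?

translate: b→24 (≡-36 mod 60), so (30,-36,24)→(30,24,18)
flip: (30,24,18)→(18,-24,30)
translate: b→12 (≡-24 mod 36), so (18,-24,30)→(18,12,24)
reduced (well bottom): (18,12,24) with a≤c, −a<b≤a
well minimum |f| = |-18| = 18 (negative-definite)

18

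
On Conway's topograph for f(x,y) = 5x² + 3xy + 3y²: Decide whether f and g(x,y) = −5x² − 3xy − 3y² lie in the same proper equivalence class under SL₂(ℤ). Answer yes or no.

D₁ = -51, D₂ = -51
f: flip: (5,3,3)→(3,-3,5)
f: translate: b→3 (≡-3 mod 6), so (3,-3,5)→(3,3,5)
f: reduced (well bottom): (3,3,5) with a≤c, −a<b≤a
g is negative-definite; reduce −g:
−g: flip: (5,3,3)→(3,-3,5)
−g: translate: b→3 (≡-3 mod 6), so (3,-3,5)→(3,3,5)
−g: reduced (well bottom): (3,3,5) with a≤c, −a<b≤a
flip sign back: reduced form of g is (-3,-3,-5)
reduced forms (3, 3, 5) vs (-3, -3, -5) ⇒ inequivalent

no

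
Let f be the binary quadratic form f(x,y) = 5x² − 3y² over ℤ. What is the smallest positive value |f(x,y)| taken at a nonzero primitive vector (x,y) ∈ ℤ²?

descent: ρ → (-3,6,2)  [lands on river]
river: ρ → (2,6,-3)
closes: descent 1, river 2
min |a| on river = 2

2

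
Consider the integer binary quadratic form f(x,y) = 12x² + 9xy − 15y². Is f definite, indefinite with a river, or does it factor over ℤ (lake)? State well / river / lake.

D = b²−4ac = 9² − 4·12·(-15) = 801
D > 0 non-square ⇒ indefinite ⇒ periodic river

river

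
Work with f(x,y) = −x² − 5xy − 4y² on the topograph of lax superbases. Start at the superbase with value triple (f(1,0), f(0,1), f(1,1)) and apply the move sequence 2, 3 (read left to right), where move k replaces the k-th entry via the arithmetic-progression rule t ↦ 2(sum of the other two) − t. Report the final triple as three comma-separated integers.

start (-1,-4,-10) = (f(1,0),f(0,1),f(1,1))
replace slot 2: 2·((-1)+(-10)) − (-4) = -18 → (-1,-18,-10)
replace slot 3: 2·((-1)+(-18)) − (-10) = -28 → (-1,-18,-28)

-1,-18,-28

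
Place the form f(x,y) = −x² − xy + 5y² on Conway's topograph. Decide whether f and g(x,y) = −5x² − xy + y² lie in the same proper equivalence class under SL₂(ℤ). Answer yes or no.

D₁ = 21, D₂ = 21
river cycle of f (length 2): (-1, 3, 3), (3, 3, -1)
river cycle of g (length 2): (1, 3, -3), (-3, 3, 1)
cycles differ ⇒ inequivalent

no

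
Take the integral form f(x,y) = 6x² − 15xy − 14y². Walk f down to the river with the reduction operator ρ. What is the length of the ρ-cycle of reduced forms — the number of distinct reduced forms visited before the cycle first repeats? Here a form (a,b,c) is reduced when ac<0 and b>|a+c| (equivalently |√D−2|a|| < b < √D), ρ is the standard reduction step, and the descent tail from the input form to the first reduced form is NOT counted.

D = 561, ⌊√D⌋ = 23
descent: ρ → (-14,15,6)  [lands on river]
river: ρ → (6,21,-5)
river: ρ → (-5,19,10)
river: ρ → (10,21,-3)
river: ρ → (-3,21,10)
river: ρ → (10,19,-5)
river: ρ → (-5,21,6)
river: ρ → (6,15,-14)
river: ρ → (-14,13,7)
river: ρ → (7,15,-12)
river: ρ → (-12,9,10)
river: ρ → (10,11,-11)
river: ρ → (-11,11,10)
river: ρ → (10,9,-12)
river: ρ → (-12,15,7)
river: ρ → (7,13,-14)
ρ-cycle length = 16 (tail of 1 descent step not counted)

16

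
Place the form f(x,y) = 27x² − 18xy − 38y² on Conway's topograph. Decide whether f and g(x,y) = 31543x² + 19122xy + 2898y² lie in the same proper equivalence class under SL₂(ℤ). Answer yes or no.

D₁ = 4428, D₂ = 4428
river cycle of f (length 18): (-38, 18, 27), (27, 36, -29), (-29, 22, 34), (34, 46, -17), (-17, 56, 19), (19, 58, -14), (-14, 54, 27), (27, 54, -14), (-14, 58, 19), (19, 56, -17), … (8 more)
river cycle of g (length 18): (27, 36, -29), (-29, 22, 34), (34, 46, -17), (-17, 56, 19), (19, 58, -14), (-14, 54, 27), (27, 54, -14), (-14, 58, 19), (19, 56, -17), (-17, 46, 34), … (8 more)
cycles coincide ⇒ equivalent

yes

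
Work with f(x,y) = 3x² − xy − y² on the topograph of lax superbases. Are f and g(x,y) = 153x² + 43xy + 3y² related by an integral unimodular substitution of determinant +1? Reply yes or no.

D₁ = 13, D₂ = 13
river cycle of f (length 2): (-1, 3, 1), (1, 3, -1)
river cycle of g (length 2): (-1, 3, 1), (1, 3, -1)
cycles coincide ⇒ equivalent

yes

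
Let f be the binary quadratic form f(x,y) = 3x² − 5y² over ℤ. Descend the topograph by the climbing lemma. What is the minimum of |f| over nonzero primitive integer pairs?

descent: ρ → (-5,0,3)
descent: ρ → (3,6,-2)  [lands on river]
river: ρ → (-2,6,3)
closes: descent 2, river 2
min |a| on river = 2

2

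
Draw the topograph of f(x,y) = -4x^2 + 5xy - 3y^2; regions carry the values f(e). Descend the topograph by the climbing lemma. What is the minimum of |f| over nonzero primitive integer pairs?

translate: b→3 (≡-5 mod 8), so (4,-5,3)→(4,3,2)
flip: (4,3,2)→(2,-3,4)
translate: b→1 (≡-3 mod 4), so (2,-3,4)→(2,1,3)
reduced (well bottom): (2,1,3) with a≤c, −a<b≤a
well minimum |f| = |-2| = 2 (negative-definite)

2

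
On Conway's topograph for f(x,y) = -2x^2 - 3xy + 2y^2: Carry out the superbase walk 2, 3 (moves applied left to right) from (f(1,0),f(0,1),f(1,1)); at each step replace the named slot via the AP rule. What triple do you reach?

start (-2,2,-3) = (f(1,0),f(0,1),f(1,1))
replace slot 2: 2·((-2)+(-3)) − 2 = -12 → (-2,-12,-3)
replace slot 3: 2·((-2)+(-12)) − (-3) = -25 → (-2,-12,-25)

-2,-12,-25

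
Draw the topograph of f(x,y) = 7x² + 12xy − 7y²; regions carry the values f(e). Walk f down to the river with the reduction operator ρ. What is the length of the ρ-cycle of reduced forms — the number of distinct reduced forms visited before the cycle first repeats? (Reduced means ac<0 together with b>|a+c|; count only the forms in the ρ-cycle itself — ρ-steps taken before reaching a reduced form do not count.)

D = 340, ⌊√D⌋ = 18
river: ρ → (-7,16,3)
river: ρ → (3,14,-12)
river: ρ → (-12,10,5)
river: ρ → (5,10,-12)
river: ρ → (-12,14,3)
river: ρ → (3,16,-7)
river: ρ → (-7,12,7)
river: ρ → (7,16,-3)
river: ρ → (-3,14,12)
river: ρ → (12,10,-5)
river: ρ → (-5,10,12)
river: ρ → (12,14,-3)
river: ρ → (-3,16,7)
river: ρ → (7,12,-7)
ρ-cycle length = 14 (tail of 0 descent steps not counted)

14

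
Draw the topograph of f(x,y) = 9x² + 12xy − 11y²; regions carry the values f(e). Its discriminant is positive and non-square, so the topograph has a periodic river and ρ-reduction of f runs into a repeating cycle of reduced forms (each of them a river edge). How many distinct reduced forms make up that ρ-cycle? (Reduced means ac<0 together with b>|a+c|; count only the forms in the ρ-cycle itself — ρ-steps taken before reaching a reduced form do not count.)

D = 540, ⌊√D⌋ = 23
river: ρ → (-11,10,10)
river: ρ → (10,10,-11)
river: ρ → (-11,12,9)
river: ρ → (9,6,-14)
river: ρ → (-14,22,1)
river: ρ → (1,22,-14)
river: ρ → (-14,6,9)
river: ρ → (9,12,-11)
ρ-cycle length = 8 (tail of 0 descent steps not counted)

8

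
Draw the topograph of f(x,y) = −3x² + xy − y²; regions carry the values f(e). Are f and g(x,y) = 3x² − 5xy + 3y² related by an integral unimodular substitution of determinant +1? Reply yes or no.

D₁ = -11, D₂ = -11
f is negative-definite; reduce −f:
−f: flip: (3,-1,1)→(1,1,3)
−f: reduced (well bottom): (1,1,3) with a≤c, −a<b≤a
flip sign back: reduced form of f is (-1,-1,-3)
g: translate: b→1 (≡-5 mod 6), so (3,-5,3)→(3,1,1)
g: flip: (3,1,1)→(1,-1,3)
g: translate: b→1 (≡-1 mod 2), so (1,-1,3)→(1,1,3)
g: reduced (well bottom): (1,1,3) with a≤c, −a<b≤a
reduced forms (-1, -1, -3) vs (1, 1, 3) ⇒ inequivalent

no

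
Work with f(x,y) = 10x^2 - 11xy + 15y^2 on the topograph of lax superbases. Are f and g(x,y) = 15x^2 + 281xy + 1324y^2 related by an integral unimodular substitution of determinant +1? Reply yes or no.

D₁ = -479, D₂ = -479
f: translate: b→9 (≡-11 mod 20), so (10,-11,15)→(10,9,14)
f: reduced (well bottom): (10,9,14) with a≤c, −a<b≤a
g: translate: b→11 (≡281 mod 30), so (15,281,1324)→(15,11,10)
g: flip: (15,11,10)→(10,-11,15)
g: translate: b→9 (≡-11 mod 20), so (10,-11,15)→(10,9,14)
g: reduced (well bottom): (10,9,14) with a≤c, −a<b≤a
reduced forms (10, 9, 14) vs (10, 9, 14) ⇒ equivalent

yes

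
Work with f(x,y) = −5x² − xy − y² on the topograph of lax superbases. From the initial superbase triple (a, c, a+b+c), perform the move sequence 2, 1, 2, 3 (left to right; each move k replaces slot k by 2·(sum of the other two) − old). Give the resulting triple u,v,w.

start (-5,-1,-7) = (f(1,0),f(0,1),f(1,1))
replace slot 2: 2·((-5)+(-7)) − (-1) = -23 → (-5,-23,-7)
replace slot 1: 2·((-23)+(-7)) − (-5) = -55 → (-55,-23,-7)
replace slot 2: 2·((-55)+(-7)) − (-23) = -101 → (-55,-101,-7)
replace slot 3: 2·((-55)+(-101)) − (-7) = -305 → (-55,-101,-305)

-55,-101,-305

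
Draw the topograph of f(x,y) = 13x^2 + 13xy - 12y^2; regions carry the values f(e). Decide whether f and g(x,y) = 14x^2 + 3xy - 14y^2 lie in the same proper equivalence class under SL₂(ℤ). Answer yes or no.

D₁ = 793, D₂ = 793
river cycle of f (length 12): (-12, 11, 14), (14, 17, -9), (-9, 19, 12), (12, 5, -16), (-16, 27, 1), (1, 27, -16), (-16, 5, 12), (12, 19, -9), (-9, 17, 14), (14, 11, -12), … (2 more)
river cycle of g (length 8): (-14, 25, 3), (3, 23, -22), (-22, 21, 4), (4, 27, -4), (-4, 21, 22), (22, 23, -3), (-3, 25, 14), (14, 3, -14)
cycles differ ⇒ inequivalent

no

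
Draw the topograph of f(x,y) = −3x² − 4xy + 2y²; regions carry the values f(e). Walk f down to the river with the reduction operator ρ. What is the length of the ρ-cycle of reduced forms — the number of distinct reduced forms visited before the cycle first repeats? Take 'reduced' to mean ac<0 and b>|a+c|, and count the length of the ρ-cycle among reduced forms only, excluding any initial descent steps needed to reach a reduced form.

D = 40, ⌊√D⌋ = 6
descent: ρ → (2,4,-3)  [lands on river]
river: ρ → (-3,2,3)
river: ρ → (3,4,-2)
river: ρ → (-2,4,3)
river: ρ → (3,2,-3)
river: ρ → (-3,4,2)
ρ-cycle length = 6 (tail of 1 descent step not counted)

6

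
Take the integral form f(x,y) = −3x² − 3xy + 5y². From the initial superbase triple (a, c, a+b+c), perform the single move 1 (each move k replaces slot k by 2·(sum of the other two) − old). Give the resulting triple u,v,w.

start (-3,5,-1) = (f(1,0),f(0,1),f(1,1))
replace slot 1: 2·(5+(-1)) − (-3) = 11 → (11,5,-1)

11,5,-1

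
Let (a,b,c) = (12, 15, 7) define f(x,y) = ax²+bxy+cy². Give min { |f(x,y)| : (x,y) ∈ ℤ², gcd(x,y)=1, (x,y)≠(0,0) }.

translate: b→-9 (≡15 mod 24), so (12,15,7)→(12,-9,4)
flip: (12,-9,4)→(4,9,12)
translate: b→1 (≡9 mod 8), so (4,9,12)→(4,1,7)
reduced (well bottom): (4,1,7) with a≤c, −a<b≤a
well minimum = a = 4

4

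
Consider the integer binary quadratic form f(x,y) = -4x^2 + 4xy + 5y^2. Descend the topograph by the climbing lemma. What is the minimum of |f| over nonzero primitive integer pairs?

river: ρ → (5,6,-3)
river: ρ → (-3,6,5)
river: ρ → (5,4,-4)
river: ρ → (-4,4,5)
closes: descent 0, river 4
min |a| on river = 3

3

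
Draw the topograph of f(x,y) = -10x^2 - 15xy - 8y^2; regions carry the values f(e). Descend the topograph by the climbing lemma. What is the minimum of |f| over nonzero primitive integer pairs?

translate: b→-5 (≡15 mod 20), so (10,15,8)→(10,-5,3)
flip: (10,-5,3)→(3,5,10)
translate: b→-1 (≡5 mod 6), so (3,5,10)→(3,-1,8)
reduced (well bottom): (3,-1,8) with a≤c, −a<b≤a
well minimum |f| = |-3| = 3 (negative-definite)

3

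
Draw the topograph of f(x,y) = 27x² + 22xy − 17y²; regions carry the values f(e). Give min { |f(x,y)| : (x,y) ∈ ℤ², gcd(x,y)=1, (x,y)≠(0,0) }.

river: ρ → (-17,46,3)
river: ρ → (3,44,-32)
river: ρ → (-32,20,15)
river: ρ → (15,40,-12)
river: ρ → (-12,32,27)
river: ρ → (27,22,-17)
closes: descent 0, river 6
min |a| on river = 3

3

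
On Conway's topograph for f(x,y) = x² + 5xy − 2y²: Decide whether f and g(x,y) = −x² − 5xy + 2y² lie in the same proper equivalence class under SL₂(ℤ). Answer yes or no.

D₁ = 33, D₂ = 33
river cycle of f (length 4): (-2, 3, 3), (3, 3, -2), (-2, 5, 1), (1, 5, -2)
river cycle of g (length 4): (2, 5, -1), (-1, 5, 2), (2, 3, -3), (-3, 3, 2)
cycles differ ⇒ inequivalent

no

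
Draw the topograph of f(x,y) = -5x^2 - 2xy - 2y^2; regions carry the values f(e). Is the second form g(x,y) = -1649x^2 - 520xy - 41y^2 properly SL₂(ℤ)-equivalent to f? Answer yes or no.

D₁ = -36, D₂ = -36
f is negative-definite; reduce −f:
−f: flip: (5,2,2)→(2,-2,5)
−f: translate: b→2 (≡-2 mod 4), so (2,-2,5)→(2,2,5)
−f: reduced (well bottom): (2,2,5) with a≤c, −a<b≤a
flip sign back: reduced form of f is (-2,-2,-5)
g is negative-definite; reduce −g:
−g: flip: (1649,520,41)→(41,-520,1649)
−g: translate: b→-28 (≡-520 mod 82), so (41,-520,1649)→(41,-28,5)
−g: flip: (41,-28,5)→(5,28,41)
−g: translate: b→-2 (≡28 mod 10), so (5,28,41)→(5,-2,2)
−g: flip: (5,-2,2)→(2,2,5)
−g: reduced (well bottom): (2,2,5) with a≤c, −a<b≤a
flip sign back: reduced form of g is (-2,-2,-5)
reduced forms (-2, -2, -5) vs (-2, -2, -5) ⇒ equivalent

yes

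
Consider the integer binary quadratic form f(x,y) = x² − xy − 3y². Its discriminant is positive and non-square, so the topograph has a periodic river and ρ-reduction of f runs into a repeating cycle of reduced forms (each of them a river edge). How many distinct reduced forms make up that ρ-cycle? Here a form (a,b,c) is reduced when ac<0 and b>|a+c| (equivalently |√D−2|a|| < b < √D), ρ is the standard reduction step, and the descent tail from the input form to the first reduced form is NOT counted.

D = 13, ⌊√D⌋ = 3
descent: ρ → (-3,1,1)
descent: ρ → (1,3,-1)  [lands on river]
river: ρ → (-1,3,1)
ρ-cycle length = 2 (tail of 2 descent steps not counted)

2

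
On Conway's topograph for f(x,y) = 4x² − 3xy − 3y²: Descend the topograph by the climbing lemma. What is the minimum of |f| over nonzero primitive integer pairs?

descent: ρ → (-3,3,4)  [lands on river]
river: ρ → (4,5,-2)
river: ρ → (-2,7,1)
river: ρ → (1,7,-2)
river: ρ → (-2,5,4)
river: ρ → (4,3,-3)
closes: descent 1, river 6
min |a| on river = 1

1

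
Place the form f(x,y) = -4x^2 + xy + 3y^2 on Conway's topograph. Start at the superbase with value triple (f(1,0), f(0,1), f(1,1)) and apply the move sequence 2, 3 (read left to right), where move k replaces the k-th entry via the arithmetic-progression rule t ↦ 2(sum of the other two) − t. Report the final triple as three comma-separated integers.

start (-4,3,0) = (f(1,0),f(0,1),f(1,1))
replace slot 2: 2·((-4)+0) − 3 = -11 → (-4,-11,0)
replace slot 3: 2·((-4)+(-11)) − 0 = -30 → (-4,-11,-30)

-4,-11,-30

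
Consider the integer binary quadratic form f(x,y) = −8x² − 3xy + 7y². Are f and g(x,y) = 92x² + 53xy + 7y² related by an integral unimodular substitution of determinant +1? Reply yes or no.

D₁ = 233, D₂ = 233
river cycle of f (length 18): (7, 3, -8), (-8, 13, 2), (2, 15, -1), (-1, 15, 2), (2, 13, -8), (-8, 3, 7), (7, 11, -4), (-4, 13, 4), (4, 11, -7), (-7, 3, 8), … (8 more)
river cycle of g (length 18): (7, 3, -8), (-8, 13, 2), (2, 15, -1), (-1, 15, 2), (2, 13, -8), (-8, 3, 7), (7, 11, -4), (-4, 13, 4), (4, 11, -7), (-7, 3, 8), … (8 more)
cycles coincide ⇒ equivalent

yes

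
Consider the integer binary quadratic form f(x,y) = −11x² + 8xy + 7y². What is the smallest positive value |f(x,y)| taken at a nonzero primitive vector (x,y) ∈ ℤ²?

river: ρ → (7,6,-12)
river: ρ → (-12,18,1)
river: ρ → (1,18,-12)
river: ρ → (-12,6,7)
river: ρ → (7,8,-11)
river: ρ → (-11,14,4)
river: ρ → (4,18,-3)
river: ρ → (-3,18,4)
river: ρ → (4,14,-11)
river: ρ → (-11,8,7)
closes: descent 0, river 10
min |a| on river = 1

1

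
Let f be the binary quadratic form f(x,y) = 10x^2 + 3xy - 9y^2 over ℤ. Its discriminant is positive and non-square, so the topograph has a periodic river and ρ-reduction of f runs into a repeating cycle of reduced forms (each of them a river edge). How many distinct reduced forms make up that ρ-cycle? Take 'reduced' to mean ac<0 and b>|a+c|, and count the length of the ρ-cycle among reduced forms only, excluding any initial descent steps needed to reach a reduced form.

D = 369, ⌊√D⌋ = 19
river: ρ → (-9,15,4)
river: ρ → (4,17,-5)
river: ρ → (-5,13,10)
river: ρ → (10,7,-8)
river: ρ → (-8,9,9)
river: ρ → (9,9,-8)
river: ρ → (-8,7,10)
river: ρ → (10,13,-5)
river: ρ → (-5,17,4)
river: ρ → (4,15,-9)
river: ρ → (-9,3,10)
river: ρ → (10,17,-2)
river: ρ → (-2,19,1)
river: ρ → (1,19,-2)
river: ρ → (-2,17,10)
river: ρ → (10,3,-9)
ρ-cycle length = 16 (tail of 0 descent steps not counted)

16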